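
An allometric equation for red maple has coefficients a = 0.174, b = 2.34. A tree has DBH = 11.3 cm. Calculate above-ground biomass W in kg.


Formula: W = a * DBH^b  (allometric power law)
DBH^b = 11.3^2.34 = 291.2082
W = 0.174 * 291.2082 = 50.7 kg

50.7


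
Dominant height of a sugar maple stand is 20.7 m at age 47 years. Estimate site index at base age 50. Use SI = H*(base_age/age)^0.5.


Formula: SI = H_dom * (base_age / age)^0.5
Age ratio = 50 / 47 = 1.06383
sqrt(age_ratio) = 1.03142
SI = 20.7 * 1.03142 = 21.4 m

21.4


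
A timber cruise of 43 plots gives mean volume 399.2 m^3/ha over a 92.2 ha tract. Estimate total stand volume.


Formula: Total Volume = Mean Volume per ha * Total Area
Total Volume = 399.2 m^3/ha * 92.2 ha
Total Volume = 36806 m^3

36806


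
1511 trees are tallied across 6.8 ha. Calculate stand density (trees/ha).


Formula: Stand Density = N_trees / Area_ha
Density = 1511 trees / 6.8 ha
Density = 222 trees/ha

222


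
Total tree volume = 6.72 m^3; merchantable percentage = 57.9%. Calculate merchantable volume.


Formula: MV = V_total * (merchantable_pct / 100)
Merchantable fraction = 57.9% / 100 = 0.579
MV = 6.72 m^3 * 0.579 = 3.891 m^3

3.891


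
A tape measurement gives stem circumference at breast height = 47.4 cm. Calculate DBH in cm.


Formula: DBH = C / pi
DBH = 47.4 / pi
pi = 3.14159...
DBH = 15.1 cm

15.1


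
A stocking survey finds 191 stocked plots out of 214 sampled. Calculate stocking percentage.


Formula: Stocking % = stocked plots / total plots * 100
Stocking = 191 / 214 * 100
Stocking = 0.8925 * 100 = 89.3%

89.3


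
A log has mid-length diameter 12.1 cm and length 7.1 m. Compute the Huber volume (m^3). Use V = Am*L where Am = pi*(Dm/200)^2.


Huber: V = Am * L,  Am = pi*(Dm/200)^2
Am = pi*(12.1/200)^2 = 0.011499 m^2
V = 0.011499*7.1 = 0.0816 m^3

0.0816


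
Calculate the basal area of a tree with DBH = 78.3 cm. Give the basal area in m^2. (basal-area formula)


Formula: BA = pi * (DBH/2)^2 / 10000  (cm^2 to m^2)
Radius = DBH/2 = 78.3/2 = 39.15 cm
BA = pi * 39.15^2 / 10000
   = 4815.1897 cm^2 / 10000
   = 0.4815 m^2

0.4815


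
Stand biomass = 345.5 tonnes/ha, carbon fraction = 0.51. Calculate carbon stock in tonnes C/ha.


Formula: Carbon Stock = Biomass * Carbon Fraction
C = 345.5 t/ha * 0.51
C = 176.2 t C/ha

176.2


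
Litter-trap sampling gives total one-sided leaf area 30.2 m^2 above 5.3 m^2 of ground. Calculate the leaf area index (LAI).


Formula: LAI = total leaf area / ground area  (dimensionless)
LAI = 30.2 m^2 / 5.3 m^2
LAI = 5.7

5.7


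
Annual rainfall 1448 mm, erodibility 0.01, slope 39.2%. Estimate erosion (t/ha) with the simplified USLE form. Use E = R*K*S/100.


Formula: E = R * K * S / 100  (simplified USLE)
R * K = 1448 * 0.01 = 14.48
E = 14.48 * 39.2 / 100 = 5.68 t/ha

5.68


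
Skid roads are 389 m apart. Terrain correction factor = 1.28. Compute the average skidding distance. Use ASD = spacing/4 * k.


Formula: ASD = (spacing / 4) * correction
Uncorrected distance = spacing / 4 = 389 / 4 = 97.25 m
ASD = 97.25 * 1.28 = 124 m

124


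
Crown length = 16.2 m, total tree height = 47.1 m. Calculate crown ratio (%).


Formula: Crown Ratio = (Crown Length / Total Height) * 100
CR = (16.2 m / 47.1 m) * 100
CR = 0.3439 * 100 = 34.4%

34.4


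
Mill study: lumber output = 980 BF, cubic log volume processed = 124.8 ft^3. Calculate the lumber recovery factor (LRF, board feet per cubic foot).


Formula: LRF = Lumber Output (BF) / Log Input (ft^3)
LRF = 980 BF / 124.8 ft^3
LRF = 7.85 BF/ft^3

7.85


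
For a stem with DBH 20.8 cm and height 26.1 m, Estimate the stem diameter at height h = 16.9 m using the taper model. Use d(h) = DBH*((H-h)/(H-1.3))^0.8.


Taper: d(h) = DBH * ((H - h) / (H - 1.3))^0.8
Numerator = H - h = 26.1 - 16.9 = 9.2 m
Denominator = H - 1.3 = 26.1 - 1.3 = 24.8 m
Ratio = 9.2 / 24.8 = 0.37097
d = 20.8 * 0.37097^0.8 = 9.4 cm

9.4


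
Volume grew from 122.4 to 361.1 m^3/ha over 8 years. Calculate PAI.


Formula: PAI = (V_T2 - V_T1) / (T2 - T1)
Volume increment = 361.1 - 122.4 = 238.7 m^3/ha
PAI = 238.7 / 8 = 29.84 m^3/ha/year

29.84


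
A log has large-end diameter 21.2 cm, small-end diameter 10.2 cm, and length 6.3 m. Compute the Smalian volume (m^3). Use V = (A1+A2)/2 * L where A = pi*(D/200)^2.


Smalian: V = (A1 + A2)/2 * L,  A = pi*(D/200)^2
A1 = pi*(21.2/200)^2 = 0.035299 m^2
A2 = pi*(10.2/200)^2 = 0.008171 m^2
V = (0.035299+0.008171)/2*6.3 = 0.1369 m^3

0.1369


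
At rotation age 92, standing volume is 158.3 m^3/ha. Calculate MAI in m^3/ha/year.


Formula: MAI = Total Volume / Stand Age
MAI = 158.3 m^3/ha / 92 years
MAI = 1.72 m^3/ha/year

1.72


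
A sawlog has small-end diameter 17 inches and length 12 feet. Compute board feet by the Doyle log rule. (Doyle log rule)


Doyle: BF = (D - 4)^2 * L / 16
Adjusted diameter = 17 - 4 = 13 in
(D-4)^2 = 13^2 = 169
BF = 169 * 12 / 16 = 127 BF

127


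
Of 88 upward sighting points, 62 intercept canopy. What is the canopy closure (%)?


Formula: Canopy closure = covered points / total points * 100
Closure = 62 / 88 * 100
Closure = 0.7045 * 100 = 70.5%

70.5


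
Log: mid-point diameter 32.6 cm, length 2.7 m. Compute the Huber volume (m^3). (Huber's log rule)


Huber: V = Am * L,  Am = pi*(Dm/200)^2
Am = pi*(32.6/200)^2 = 0.083469 m^2
V = 0.083469*2.7 = 0.2254 m^3

0.2254


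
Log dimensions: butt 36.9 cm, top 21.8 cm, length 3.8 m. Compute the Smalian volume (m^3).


Smalian: V = (A1 + A2)/2 * L,  A = pi*(D/200)^2
A1 = pi*(36.9/200)^2 = 0.106941 m^2
A2 = pi*(21.8/200)^2 = 0.037325 m^2
V = (0.106941+0.037325)/2*3.8 = 0.2741 m^3

0.2741


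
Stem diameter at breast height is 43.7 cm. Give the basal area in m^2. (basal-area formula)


Formula: BA = pi * (DBH/2)^2 / 10000  (cm^2 to m^2)
Radius = DBH/2 = 43.7/2 = 21.85 cm
BA = pi * 21.85^2 / 10000
   = 1499.867 cm^2 / 10000
   = 0.15 m^2

0.15


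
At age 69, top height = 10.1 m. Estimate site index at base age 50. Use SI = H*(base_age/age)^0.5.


Formula: SI = H_dom * (base_age / age)^0.5
Age ratio = 50 / 69 = 0.72464
sqrt(age_ratio) = 0.85126
SI = 10.1 * 0.85126 = 8.6 m

8.6


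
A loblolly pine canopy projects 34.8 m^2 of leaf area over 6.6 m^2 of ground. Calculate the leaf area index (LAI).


Formula: LAI = total leaf area / ground area  (dimensionless)
LAI = 34.8 m^2 / 6.6 m^2
LAI = 5.27

5.27


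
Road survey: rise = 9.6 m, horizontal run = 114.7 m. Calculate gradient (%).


Formula: Gradient = rise / run * 100
Gradient = 9.6 / 114.7 * 100 = 8.4%

8.4


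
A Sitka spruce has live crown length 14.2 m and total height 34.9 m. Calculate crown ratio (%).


Formula: Crown Ratio = (Crown Length / Total Height) * 100
CR = (14.2 m / 34.9 m) * 100
CR = 0.4069 * 100 = 40.7%

40.7


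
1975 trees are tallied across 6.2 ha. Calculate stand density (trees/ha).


Formula: Stand Density = N_trees / Area_ha
Density = 1975 trees / 6.2 ha
Density = 319 trees/ha

319


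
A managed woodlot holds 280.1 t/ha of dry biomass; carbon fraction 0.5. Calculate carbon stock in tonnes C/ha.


Formula: Carbon Stock = Biomass * Carbon Fraction
C = 280.1 t/ha * 0.5
C = 140.1 t C/ha

140.1


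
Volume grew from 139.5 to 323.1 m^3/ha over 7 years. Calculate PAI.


Formula: PAI = (V_T2 - V_T1) / (T2 - T1)
Volume increment = 323.1 - 139.5 = 183.6 m^3/ha
PAI = 183.6 / 7 = 26.23 m^3/ha/year

26.23


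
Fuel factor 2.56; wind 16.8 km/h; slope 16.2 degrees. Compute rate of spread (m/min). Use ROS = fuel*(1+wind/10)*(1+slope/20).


Formula: ROS = fuel * (1 + wind/10) * (1 + slope/20)
Wind factor = 1 + 16.8/10 = 2.68
Slope factor = 1 + 16.2/20 = 1.81
ROS = 2.56 * 2.68 * 1.81 = 12.42 m/min

12.42


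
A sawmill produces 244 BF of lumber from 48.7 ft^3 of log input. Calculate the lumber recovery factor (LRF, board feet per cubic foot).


Formula: LRF = Lumber Output (BF) / Log Input (ft^3)
LRF = 244 BF / 48.7 ft^3
LRF = 5.01 BF/ft^3

5.01


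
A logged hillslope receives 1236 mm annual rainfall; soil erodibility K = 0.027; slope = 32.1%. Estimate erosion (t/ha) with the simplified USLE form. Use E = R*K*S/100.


Formula: E = R * K * S / 100  (simplified USLE)
R * K = 1236 * 0.027 = 33.372
E = 33.372 * 32.1 / 100 = 10.71 t/ha

10.71


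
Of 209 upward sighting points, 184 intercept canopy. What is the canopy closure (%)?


Formula: Canopy closure = covered points / total points * 100
Closure = 184 / 209 * 100
Closure = 0.8804 * 100 = 88.0%

88.0


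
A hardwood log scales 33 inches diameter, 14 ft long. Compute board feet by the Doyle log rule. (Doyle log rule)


Doyle: BF = (D - 4)^2 * L / 16
Adjusted diameter = 33 - 4 = 29 in
(D-4)^2 = 29^2 = 841
BF = 841 * 14 / 16 = 736 BF

736


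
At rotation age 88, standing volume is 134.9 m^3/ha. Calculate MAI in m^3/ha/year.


Formula: MAI = Total Volume / Stand Age
MAI = 134.9 m^3/ha / 88 years
MAI = 1.53 m^3/ha/year

1.53


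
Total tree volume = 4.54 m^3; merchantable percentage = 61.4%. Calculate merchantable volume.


Formula: MV = V_total * (merchantable_pct / 100)
Merchantable fraction = 61.4% / 100 = 0.614
MV = 4.54 m^3 * 0.614 = 2.788 m^3

2.788


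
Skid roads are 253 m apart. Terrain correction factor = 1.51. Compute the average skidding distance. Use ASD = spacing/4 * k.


Formula: ASD = (spacing / 4) * correction
Uncorrected distance = spacing / 4 = 253 / 4 = 63.25 m
ASD = 63.25 * 1.51 = 96 m

96


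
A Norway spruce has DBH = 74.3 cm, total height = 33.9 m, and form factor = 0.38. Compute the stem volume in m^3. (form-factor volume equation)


Formula: V = pi * (DBH/200)^2 * H * ff
Radius = DBH/200 = 74.3/200 = 0.3715 m
Radius^2 = 0.3715^2 = 0.13801225 m^2
V = pi * 0.13801225 * 33.9 * 0.38
V = 5.585 m^3

5.585


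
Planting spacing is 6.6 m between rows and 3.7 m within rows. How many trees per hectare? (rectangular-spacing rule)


Formula: TPH = 10000 m^2/ha / (spacing_x * spacing_y)
Area per tree = 6.6 m * 3.7 m = 24.42 m^2
TPH = 10000 / 24.42 = 410 trees/ha

410


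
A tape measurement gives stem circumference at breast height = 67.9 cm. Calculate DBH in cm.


Formula: DBH = C / pi
DBH = 67.9 / pi
pi = 3.14159...
DBH = 21.6 cm

21.6


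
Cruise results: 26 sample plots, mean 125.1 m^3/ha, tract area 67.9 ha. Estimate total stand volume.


Formula: Total Volume = Mean Volume per ha * Total Area
Total Volume = 125.1 m^3/ha * 67.9 ha
Total Volume = 8494 m^3

8494


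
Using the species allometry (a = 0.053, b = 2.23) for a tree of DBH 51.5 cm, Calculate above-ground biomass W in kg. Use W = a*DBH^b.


Formula: W = a * DBH^b  (allometric power law)
DBH^b = 51.5^2.23 = 6566.4421
W = 0.053 * 6566.4421 = 348.0 kg

348.0


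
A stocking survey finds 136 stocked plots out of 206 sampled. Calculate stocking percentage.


Formula: Stocking % = stocked plots / total plots * 100
Stocking = 136 / 206 * 100
Stocking = 0.6602 * 100 = 66.0%

66.0


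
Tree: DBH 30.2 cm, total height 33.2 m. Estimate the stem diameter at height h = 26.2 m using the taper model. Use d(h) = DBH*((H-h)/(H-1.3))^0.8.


Taper: d(h) = DBH * ((H - h) / (H - 1.3))^0.8
Numerator = H - h = 33.2 - 26.2 = 7.0 m
Denominator = H - 1.3 = 33.2 - 1.3 = 31.9 m
Ratio = 7.0 / 31.9 = 0.21944
d = 30.2 * 0.21944^0.8 = 9.0 cm

9.0


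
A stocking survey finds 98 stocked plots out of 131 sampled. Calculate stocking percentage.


Formula: Stocking % = stocked plots / total plots * 100
Stocking = 98 / 131 * 100
Stocking = 0.7481 * 100 = 74.8%

74.8


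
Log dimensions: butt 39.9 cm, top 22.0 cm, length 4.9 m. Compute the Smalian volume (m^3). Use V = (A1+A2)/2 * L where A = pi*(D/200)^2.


Smalian: V = (A1 + A2)/2 * L,  A = pi*(D/200)^2
A1 = pi*(39.9/200)^2 = 0.125036 m^2
A2 = pi*(22.0/200)^2 = 0.038013 m^2
V = (0.125036+0.038013)/2*4.9 = 0.3995 m^3

0.3995


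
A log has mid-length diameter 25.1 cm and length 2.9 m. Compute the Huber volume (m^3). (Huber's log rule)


Huber: V = Am * L,  Am = pi*(Dm/200)^2
Am = pi*(25.1/200)^2 = 0.049481 m^2
V = 0.049481*2.9 = 0.1435 m^3

0.1435


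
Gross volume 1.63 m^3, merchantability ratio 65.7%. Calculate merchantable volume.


Formula: MV = V_total * (merchantable_pct / 100)
Merchantable fraction = 65.7% / 100 = 0.657
MV = 1.63 m^3 * 0.657 = 1.071 m^3

1.071


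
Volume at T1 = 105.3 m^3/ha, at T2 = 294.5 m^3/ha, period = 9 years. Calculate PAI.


Formula: PAI = (V_T2 - V_T1) / (T2 - T1)
Volume increment = 294.5 - 105.3 = 189.2 m^3/ha
PAI = 189.2 / 9 = 21.02 m^3/ha/year

21.02


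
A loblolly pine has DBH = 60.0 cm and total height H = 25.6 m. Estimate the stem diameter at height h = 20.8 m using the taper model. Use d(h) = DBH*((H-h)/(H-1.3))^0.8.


Taper: d(h) = DBH * ((H - h) / (H - 1.3))^0.8
Numerator = H - h = 25.6 - 20.8 = 4.8 m
Denominator = H - 1.3 = 25.6 - 1.3 = 24.3 m
Ratio = 4.8 / 24.3 = 0.19753
d = 60.0 * 0.19753^0.8 = 16.4 cm

16.4


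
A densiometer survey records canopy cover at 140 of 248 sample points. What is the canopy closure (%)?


Formula: Canopy closure = covered points / total points * 100
Closure = 140 / 248 * 100
Closure = 0.5645 * 100 = 56.5%

56.5


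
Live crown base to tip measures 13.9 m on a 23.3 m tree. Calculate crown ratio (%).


Formula: Crown Ratio = (Crown Length / Total Height) * 100
CR = (13.9 m / 23.3 m) * 100
CR = 0.5966 * 100 = 59.7%

59.7


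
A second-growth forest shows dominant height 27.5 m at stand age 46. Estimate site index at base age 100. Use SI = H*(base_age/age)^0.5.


Formula: SI = H_dom * (base_age / age)^0.5
Age ratio = 100 / 46 = 2.17391
sqrt(age_ratio) = 1.47442
SI = 27.5 * 1.47442 = 40.5 m

40.5


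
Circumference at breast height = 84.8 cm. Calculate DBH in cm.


Formula: DBH = C / pi
DBH = 84.8 / pi
pi = 3.14159...
DBH = 27.0 cm

27.0


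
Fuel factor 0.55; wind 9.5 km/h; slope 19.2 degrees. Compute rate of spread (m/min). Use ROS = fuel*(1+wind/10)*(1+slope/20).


Formula: ROS = fuel * (1 + wind/10) * (1 + slope/20)
Wind factor = 1 + 9.5/10 = 1.95
Slope factor = 1 + 19.2/20 = 1.96
ROS = 0.55 * 1.95 * 1.96 = 2.1 m/min

2.1


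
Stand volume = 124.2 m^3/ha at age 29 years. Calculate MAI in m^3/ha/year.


Formula: MAI = Total Volume / Stand Age
MAI = 124.2 m^3/ha / 29 years
MAI = 4.28 m^3/ha/year

4.28


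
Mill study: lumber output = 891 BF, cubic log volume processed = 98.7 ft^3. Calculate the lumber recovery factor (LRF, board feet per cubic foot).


Formula: LRF = Lumber Output (BF) / Log Input (ft^3)
LRF = 891 BF / 98.7 ft^3
LRF = 9.03 BF/ft^3

9.03


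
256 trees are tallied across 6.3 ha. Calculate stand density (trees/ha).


Formula: Stand Density = N_trees / Area_ha
Density = 256 trees / 6.3 ha
Density = 41 trees/ha

41


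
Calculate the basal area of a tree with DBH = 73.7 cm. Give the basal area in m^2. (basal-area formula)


Formula: BA = pi * (DBH/2)^2 / 10000  (cm^2 to m^2)
Radius = DBH/2 = 73.7/2 = 36.85 cm
BA = pi * 36.85^2 / 10000
   = 4266.0394 cm^2 / 10000
   = 0.4266 m^2

0.4266


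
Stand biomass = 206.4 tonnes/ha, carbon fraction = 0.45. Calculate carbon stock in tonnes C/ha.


Formula: Carbon Stock = Biomass * Carbon Fraction
C = 206.4 t/ha * 0.45
C = 92.9 t C/ha

92.9


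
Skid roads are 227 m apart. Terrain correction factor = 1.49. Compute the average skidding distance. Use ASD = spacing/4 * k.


Formula: ASD = (spacing / 4) * correction
Uncorrected distance = spacing / 4 = 227 / 4 = 56.75 m
ASD = 56.75 * 1.49 = 85 m

85


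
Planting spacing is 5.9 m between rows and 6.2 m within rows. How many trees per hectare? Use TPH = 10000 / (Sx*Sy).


Formula: TPH = 10000 m^2/ha / (spacing_x * spacing_y)
Area per tree = 5.9 m * 6.2 m = 36.58 m^2
TPH = 10000 / 36.58 = 273 trees/ha

273


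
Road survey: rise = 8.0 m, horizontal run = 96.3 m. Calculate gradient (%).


Formula: Gradient = rise / run * 100
Gradient = 8.0 / 96.3 * 100 = 8.3%

8.3


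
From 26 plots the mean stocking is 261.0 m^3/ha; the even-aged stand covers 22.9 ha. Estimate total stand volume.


Formula: Total Volume = Mean Volume per ha * Total Area
Total Volume = 261.0 m^3/ha * 22.9 ha
Total Volume = 5977 m^3

5977


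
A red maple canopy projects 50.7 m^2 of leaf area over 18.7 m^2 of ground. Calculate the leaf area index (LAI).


Formula: LAI = total leaf area / ground area  (dimensionless)
LAI = 50.7 m^2 / 18.7 m^2
LAI = 2.71

2.71


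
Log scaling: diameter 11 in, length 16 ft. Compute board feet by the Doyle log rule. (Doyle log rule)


Doyle: BF = (D - 4)^2 * L / 16
Adjusted diameter = 11 - 4 = 7 in
(D-4)^2 = 7^2 = 49
BF = 49 * 16 / 16 = 49 BF

49


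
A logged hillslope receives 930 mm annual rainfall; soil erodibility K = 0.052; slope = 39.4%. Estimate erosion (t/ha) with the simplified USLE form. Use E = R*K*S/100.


Formula: E = R * K * S / 100  (simplified USLE)
R * K = 930 * 0.052 = 48.36
E = 48.36 * 39.4 / 100 = 19.05 t/ha

19.05


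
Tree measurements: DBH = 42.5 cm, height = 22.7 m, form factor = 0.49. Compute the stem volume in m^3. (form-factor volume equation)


Formula: V = pi * (DBH/200)^2 * H * ff
Radius = DBH/200 = 42.5/200 = 0.2125 m
Radius^2 = 0.2125^2 = 0.04515625 m^2
V = pi * 0.04515625 * 22.7 * 0.49
V = 1.578 m^3

1.578


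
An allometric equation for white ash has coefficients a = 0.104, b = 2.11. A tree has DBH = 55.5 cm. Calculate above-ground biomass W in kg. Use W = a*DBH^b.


Formula: W = a * DBH^b  (allometric power law)
DBH^b = 55.5^2.11 = 4791.3533
W = 0.104 * 4791.3533 = 498.3 kg

498.3


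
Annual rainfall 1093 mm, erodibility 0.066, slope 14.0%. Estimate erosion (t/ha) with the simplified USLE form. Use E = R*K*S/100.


Formula: E = R * K * S / 100  (simplified USLE)
R * K = 1093 * 0.066 = 72.138
E = 72.138 * 14.0 / 100 = 10.1 t/ha

10.1


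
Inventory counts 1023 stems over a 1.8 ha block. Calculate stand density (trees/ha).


Formula: Stand Density = N_trees / Area_ha
Density = 1023 trees / 1.8 ha
Density = 568 trees/ha

568


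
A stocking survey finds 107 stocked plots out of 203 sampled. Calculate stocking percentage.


Formula: Stocking % = stocked plots / total plots * 100
Stocking = 107 / 203 * 100
Stocking = 0.5271 * 100 = 52.7%

52.7


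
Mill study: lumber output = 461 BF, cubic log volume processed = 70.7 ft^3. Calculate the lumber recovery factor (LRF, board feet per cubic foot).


Formula: LRF = Lumber Output (BF) / Log Input (ft^3)
LRF = 461 BF / 70.7 ft^3
LRF = 6.52 BF/ft^3

6.52


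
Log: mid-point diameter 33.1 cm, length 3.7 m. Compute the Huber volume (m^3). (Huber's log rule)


Huber: V = Am * L,  Am = pi*(Dm/200)^2
Am = pi*(33.1/200)^2 = 0.086049 m^2
V = 0.086049*3.7 = 0.3184 m^3

0.3184


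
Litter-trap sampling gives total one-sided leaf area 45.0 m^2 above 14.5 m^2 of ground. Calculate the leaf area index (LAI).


Formula: LAI = total leaf area / ground area  (dimensionless)
LAI = 45.0 m^2 / 14.5 m^2
LAI = 3.1

3.1


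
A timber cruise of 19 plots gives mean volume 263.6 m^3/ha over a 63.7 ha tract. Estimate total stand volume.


Formula: Total Volume = Mean Volume per ha * Total Area
Total Volume = 263.6 m^3/ha * 63.7 ha
Total Volume = 16791 m^3

16791


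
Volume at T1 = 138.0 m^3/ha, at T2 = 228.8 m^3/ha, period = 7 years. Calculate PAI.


Formula: PAI = (V_T2 - V_T1) / (T2 - T1)
Volume increment = 228.8 - 138.0 = 90.8 m^3/ha
PAI = 90.8 / 7 = 12.97 m^3/ha/year

12.97


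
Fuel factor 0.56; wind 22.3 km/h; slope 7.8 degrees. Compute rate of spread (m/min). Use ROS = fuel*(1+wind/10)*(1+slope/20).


Formula: ROS = fuel * (1 + wind/10) * (1 + slope/20)
Wind factor = 1 + 22.3/10 = 3.23
Slope factor = 1 + 7.8/20 = 1.39
ROS = 0.56 * 3.23 * 1.39 = 2.51 m/min

2.51


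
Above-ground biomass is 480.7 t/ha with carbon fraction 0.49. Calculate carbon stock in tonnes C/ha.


Formula: Carbon Stock = Biomass * Carbon Fraction
C = 480.7 t/ha * 0.49
C = 235.5 t C/ha

235.5


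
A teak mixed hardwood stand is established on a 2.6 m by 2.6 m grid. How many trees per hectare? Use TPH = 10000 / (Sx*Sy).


Formula: TPH = 10000 m^2/ha / (spacing_x * spacing_y)
Area per tree = 2.6 m * 2.6 m = 6.76 m^2
TPH = 10000 / 6.76 = 1479 trees/ha

1479


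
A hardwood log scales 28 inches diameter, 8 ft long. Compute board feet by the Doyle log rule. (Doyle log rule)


Doyle: BF = (D - 4)^2 * L / 16
Adjusted diameter = 28 - 4 = 24 in
(D-4)^2 = 24^2 = 576
BF = 576 * 8 / 16 = 288 BF

288


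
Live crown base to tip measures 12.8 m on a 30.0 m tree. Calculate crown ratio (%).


Formula: Crown Ratio = (Crown Length / Total Height) * 100
CR = (12.8 m / 30.0 m) * 100
CR = 0.4267 * 100 = 42.7%

42.7


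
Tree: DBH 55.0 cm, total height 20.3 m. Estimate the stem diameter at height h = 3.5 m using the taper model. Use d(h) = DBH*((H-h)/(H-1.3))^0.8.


Taper: d(h) = DBH * ((H - h) / (H - 1.3))^0.8
Numerator = H - h = 20.3 - 3.5 = 16.8 m
Denominator = H - 1.3 = 20.3 - 1.3 = 19.0 m
Ratio = 16.8 / 19.0 = 0.88421
d = 55.0 * 0.88421^0.8 = 49.8 cm

49.8


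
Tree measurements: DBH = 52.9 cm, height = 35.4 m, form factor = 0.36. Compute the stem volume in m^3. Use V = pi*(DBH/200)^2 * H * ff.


Formula: V = pi * (DBH/200)^2 * H * ff
Radius = DBH/200 = 52.9/200 = 0.2645 m
Radius^2 = 0.2645^2 = 0.06996025 m^2
V = pi * 0.06996025 * 35.4 * 0.36
V = 2.801 m^3

2.801


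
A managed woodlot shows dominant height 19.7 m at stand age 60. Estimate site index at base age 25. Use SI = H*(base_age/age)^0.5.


Formula: SI = H_dom * (base_age / age)^0.5
Age ratio = 25 / 60 = 0.41667
sqrt(age_ratio) = 0.6455
SI = 19.7 * 0.6455 = 12.7 m

12.7


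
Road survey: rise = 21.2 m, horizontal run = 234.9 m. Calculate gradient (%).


Formula: Gradient = rise / run * 100
Gradient = 21.2 / 234.9 * 100 = 9.0%

9.0


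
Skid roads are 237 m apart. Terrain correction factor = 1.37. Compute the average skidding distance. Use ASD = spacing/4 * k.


Formula: ASD = (spacing / 4) * correction
Uncorrected distance = spacing / 4 = 237 / 4 = 59.25 m
ASD = 59.25 * 1.37 = 81 m

81


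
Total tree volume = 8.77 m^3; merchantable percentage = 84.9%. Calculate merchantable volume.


Formula: MV = V_total * (merchantable_pct / 100)
Merchantable fraction = 84.9% / 100 = 0.849
MV = 8.77 m^3 * 0.849 = 7.446 m^3

7.446


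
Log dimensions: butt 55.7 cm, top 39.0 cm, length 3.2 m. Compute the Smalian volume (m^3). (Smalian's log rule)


Smalian: V = (A1 + A2)/2 * L,  A = pi*(D/200)^2
A1 = pi*(55.7/200)^2 = 0.243669 m^2
A2 = pi*(39.0/200)^2 = 0.119459 m^2
V = (0.243669+0.119459)/2*3.2 = 0.581 m^3

0.581


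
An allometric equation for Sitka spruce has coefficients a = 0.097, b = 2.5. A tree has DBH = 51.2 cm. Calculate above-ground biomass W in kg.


Formula: W = a * DBH^b  (allometric power law)
DBH^b = 51.2^2.5 = 18757.4977
W = 0.097 * 18757.4977 = 1819.5 kg

1819.5


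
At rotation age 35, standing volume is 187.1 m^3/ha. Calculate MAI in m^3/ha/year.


Formula: MAI = Total Volume / Stand Age
MAI = 187.1 m^3/ha / 35 years
MAI = 5.35 m^3/ha/year

5.35


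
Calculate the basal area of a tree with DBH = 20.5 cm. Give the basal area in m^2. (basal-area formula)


Formula: BA = pi * (DBH/2)^2 / 10000  (cm^2 to m^2)
Radius = DBH/2 = 20.5/2 = 10.25 cm
BA = pi * 10.25^2 / 10000
   = 330.0636 cm^2 / 10000
   = 0.033 m^2

0.033


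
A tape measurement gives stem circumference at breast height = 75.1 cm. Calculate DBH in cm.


Formula: DBH = C / pi
DBH = 75.1 / pi
pi = 3.14159...
DBH = 23.9 cm

23.9


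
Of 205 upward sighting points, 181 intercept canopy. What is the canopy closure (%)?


Formula: Canopy closure = covered points / total points * 100
Closure = 181 / 205 * 100
Closure = 0.8829 * 100 = 88.3%

88.3


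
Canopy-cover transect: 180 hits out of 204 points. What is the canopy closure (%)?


Formula: Canopy closure = covered points / total points * 100
Closure = 180 / 204 * 100
Closure = 0.8824 * 100 = 88.2%

88.2


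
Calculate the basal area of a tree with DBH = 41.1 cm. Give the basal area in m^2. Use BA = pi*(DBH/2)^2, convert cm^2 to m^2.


Formula: BA = pi * (DBH/2)^2 / 10000  (cm^2 to m^2)
Radius = DBH/2 = 41.1/2 = 20.55 cm
BA = pi * 20.55^2 / 10000
   = 1326.7024 cm^2 / 10000
   = 0.1327 m^2

0.1327


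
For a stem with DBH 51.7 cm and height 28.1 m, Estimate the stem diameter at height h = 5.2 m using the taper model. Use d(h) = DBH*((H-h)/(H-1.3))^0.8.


Taper: d(h) = DBH * ((H - h) / (H - 1.3))^0.8
Numerator = H - h = 28.1 - 5.2 = 22.9 m
Denominator = H - 1.3 = 28.1 - 1.3 = 26.8 m
Ratio = 22.9 / 26.8 = 0.85448
d = 51.7 * 0.85448^0.8 = 45.6 cm

45.6


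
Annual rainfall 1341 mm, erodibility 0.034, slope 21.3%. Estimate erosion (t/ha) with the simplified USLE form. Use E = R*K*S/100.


Formula: E = R * K * S / 100  (simplified USLE)
R * K = 1341 * 0.034 = 45.594
E = 45.594 * 21.3 / 100 = 9.71 t/ha

9.71


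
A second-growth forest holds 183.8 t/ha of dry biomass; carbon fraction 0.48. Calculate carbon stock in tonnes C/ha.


Formula: Carbon Stock = Biomass * Carbon Fraction
C = 183.8 t/ha * 0.48
C = 88.2 t C/ha

88.2


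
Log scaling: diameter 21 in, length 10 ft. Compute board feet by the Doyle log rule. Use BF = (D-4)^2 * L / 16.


Doyle: BF = (D - 4)^2 * L / 16
Adjusted diameter = 21 - 4 = 17 in
(D-4)^2 = 17^2 = 289
BF = 289 * 10 / 16 = 181 BF

181


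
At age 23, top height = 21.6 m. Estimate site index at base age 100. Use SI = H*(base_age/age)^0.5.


Formula: SI = H_dom * (base_age / age)^0.5
Age ratio = 100 / 23 = 4.34783
sqrt(age_ratio) = 2.08514
SI = 21.6 * 2.08514 = 45.0 m

45.0


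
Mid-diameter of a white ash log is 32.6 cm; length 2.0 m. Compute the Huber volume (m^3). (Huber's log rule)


Huber: V = Am * L,  Am = pi*(Dm/200)^2
Am = pi*(32.6/200)^2 = 0.083469 m^2
V = 0.083469*2.0 = 0.1669 m^3

0.1669


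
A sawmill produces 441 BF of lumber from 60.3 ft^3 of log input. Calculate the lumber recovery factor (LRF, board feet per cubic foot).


Formula: LRF = Lumber Output (BF) / Log Input (ft^3)
LRF = 441 BF / 60.3 ft^3
LRF = 7.31 BF/ft^3

7.31


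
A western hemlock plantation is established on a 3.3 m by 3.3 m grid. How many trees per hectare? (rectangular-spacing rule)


Formula: TPH = 10000 m^2/ha / (spacing_x * spacing_y)
Area per tree = 3.3 m * 3.3 m = 10.89 m^2
TPH = 10000 / 10.89 = 918 trees/ha

918


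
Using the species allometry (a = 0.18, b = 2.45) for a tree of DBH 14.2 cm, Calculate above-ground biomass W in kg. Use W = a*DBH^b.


Formula: W = a * DBH^b  (allometric power law)
DBH^b = 14.2^2.45 = 665.4362
W = 0.18 * 665.4362 = 119.8 kg

119.8


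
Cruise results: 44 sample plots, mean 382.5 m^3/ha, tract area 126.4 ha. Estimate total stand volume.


Formula: Total Volume = Mean Volume per ha * Total Area
Total Volume = 382.5 m^3/ha * 126.4 ha
Total Volume = 48348 m^3

48348


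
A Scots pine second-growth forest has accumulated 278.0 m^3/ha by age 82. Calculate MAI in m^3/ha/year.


Formula: MAI = Total Volume / Stand Age
MAI = 278.0 m^3/ha / 82 years
MAI = 3.39 m^3/ha/year

3.39


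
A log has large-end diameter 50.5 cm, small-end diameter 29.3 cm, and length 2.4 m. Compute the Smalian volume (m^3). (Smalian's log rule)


Smalian: V = (A1 + A2)/2 * L,  A = pi*(D/200)^2
A1 = pi*(50.5/200)^2 = 0.200296 m^2
A2 = pi*(29.3/200)^2 = 0.067426 m^2
V = (0.200296+0.067426)/2*2.4 = 0.3213 m^3

0.3213


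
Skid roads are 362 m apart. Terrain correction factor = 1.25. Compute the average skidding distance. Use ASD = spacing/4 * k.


Formula: ASD = (spacing / 4) * correction
Uncorrected distance = spacing / 4 = 362 / 4 = 90.5 m
ASD = 90.5 * 1.25 = 113 m

113


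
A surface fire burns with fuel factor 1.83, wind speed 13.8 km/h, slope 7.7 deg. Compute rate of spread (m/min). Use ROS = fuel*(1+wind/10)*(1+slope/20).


Formula: ROS = fuel * (1 + wind/10) * (1 + slope/20)
Wind factor = 1 + 13.8/10 = 2.38
Slope factor = 1 + 7.7/20 = 1.385
ROS = 1.83 * 2.38 * 1.385 = 6.03 m/min

6.03


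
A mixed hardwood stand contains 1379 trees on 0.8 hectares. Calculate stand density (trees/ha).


Formula: Stand Density = N_trees / Area_ha
Density = 1379 trees / 0.8 ha
Density = 1724 trees/ha

1724


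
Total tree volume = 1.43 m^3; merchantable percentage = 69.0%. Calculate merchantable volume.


Formula: MV = V_total * (merchantable_pct / 100)
Merchantable fraction = 69.0% / 100 = 0.69
MV = 1.43 m^3 * 0.69 = 0.987 m^3

0.987


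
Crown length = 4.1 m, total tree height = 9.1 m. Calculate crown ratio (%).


Formula: Crown Ratio = (Crown Length / Total Height) * 100
CR = (4.1 m / 9.1 m) * 100
CR = 0.4505 * 100 = 45.1%

45.1


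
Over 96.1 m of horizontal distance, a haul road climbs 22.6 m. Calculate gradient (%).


Formula: Gradient = rise / run * 100
Gradient = 22.6 / 96.1 * 100 = 23.5%

23.5


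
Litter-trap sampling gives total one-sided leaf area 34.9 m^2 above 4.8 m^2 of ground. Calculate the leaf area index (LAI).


Formula: LAI = total leaf area / ground area  (dimensionless)
LAI = 34.9 m^2 / 4.8 m^2
LAI = 7.27

7.27


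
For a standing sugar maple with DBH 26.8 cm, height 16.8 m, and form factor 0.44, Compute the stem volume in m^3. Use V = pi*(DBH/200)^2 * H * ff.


Formula: V = pi * (DBH/200)^2 * H * ff
Radius = DBH/200 = 26.8/200 = 0.134 m
Radius^2 = 0.134^2 = 0.017956 m^2
V = pi * 0.017956 * 16.8 * 0.44
V = 0.417 m^3

0.417


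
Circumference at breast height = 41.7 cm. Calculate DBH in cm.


Formula: DBH = C / pi
DBH = 41.7 / pi
pi = 3.14159...
DBH = 13.3 cm

13.3


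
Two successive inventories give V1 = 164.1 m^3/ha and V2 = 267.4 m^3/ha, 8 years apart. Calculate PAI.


Formula: PAI = (V_T2 - V_T1) / (T2 - T1)
Volume increment = 267.4 - 164.1 = 103.3 m^3/ha
PAI = 103.3 / 8 = 12.91 m^3/ha/year

12.91


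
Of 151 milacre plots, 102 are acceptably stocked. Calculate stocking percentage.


Formula: Stocking % = stocked plots / total plots * 100
Stocking = 102 / 151 * 100
Stocking = 0.6755 * 100 = 67.5%

67.5


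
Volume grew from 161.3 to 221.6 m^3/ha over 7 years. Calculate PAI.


Formula: PAI = (V_T2 - V_T1) / (T2 - T1)
Volume increment = 221.6 - 161.3 = 60.3 m^3/ha
PAI = 60.3 / 7 = 8.61 m^3/ha/year

8.61


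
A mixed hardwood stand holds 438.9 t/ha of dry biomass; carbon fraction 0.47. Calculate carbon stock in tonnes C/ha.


Formula: Carbon Stock = Biomass * Carbon Fraction
C = 438.9 t/ha * 0.47
C = 206.3 t C/ha

206.3


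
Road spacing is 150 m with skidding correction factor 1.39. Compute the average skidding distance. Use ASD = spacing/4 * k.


Formula: ASD = (spacing / 4) * correction
Uncorrected distance = spacing / 4 = 150 / 4 = 37.5 m
ASD = 37.5 * 1.39 = 52 m

52


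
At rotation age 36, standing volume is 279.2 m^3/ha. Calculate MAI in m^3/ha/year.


Formula: MAI = Total Volume / Stand Age
MAI = 279.2 m^3/ha / 36 years
MAI = 7.76 m^3/ha/year

7.76


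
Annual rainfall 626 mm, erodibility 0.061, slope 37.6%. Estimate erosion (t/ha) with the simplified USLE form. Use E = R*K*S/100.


Formula: E = R * K * S / 100  (simplified USLE)
R * K = 626 * 0.061 = 38.186
E = 38.186 * 37.6 / 100 = 14.36 t/ha

14.36


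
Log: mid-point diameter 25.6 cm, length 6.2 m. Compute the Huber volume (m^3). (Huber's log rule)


Huber: V = Am * L,  Am = pi*(Dm/200)^2
Am = pi*(25.6/200)^2 = 0.051472 m^2
V = 0.051472*6.2 = 0.3191 m^3

0.3191


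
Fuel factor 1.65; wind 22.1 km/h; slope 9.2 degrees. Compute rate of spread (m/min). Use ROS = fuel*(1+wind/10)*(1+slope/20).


Formula: ROS = fuel * (1 + wind/10) * (1 + slope/20)
Wind factor = 1 + 22.1/10 = 3.21
Slope factor = 1 + 9.2/20 = 1.46
ROS = 1.65 * 3.21 * 1.46 = 7.73 m/min

7.73


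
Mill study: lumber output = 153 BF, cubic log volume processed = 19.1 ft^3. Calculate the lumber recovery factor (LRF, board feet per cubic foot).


Formula: LRF = Lumber Output (BF) / Log Input (ft^3)
LRF = 153 BF / 19.1 ft^3
LRF = 8.01 BF/ft^3

8.01


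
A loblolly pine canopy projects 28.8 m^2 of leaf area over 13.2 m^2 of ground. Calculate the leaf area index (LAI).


Formula: LAI = total leaf area / ground area  (dimensionless)
LAI = 28.8 m^2 / 13.2 m^2
LAI = 2.18

2.18


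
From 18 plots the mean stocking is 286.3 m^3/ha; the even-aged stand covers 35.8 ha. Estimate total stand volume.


Formula: Total Volume = Mean Volume per ha * Total Area
Total Volume = 286.3 m^3/ha * 35.8 ha
Total Volume = 10250 m^3

10250


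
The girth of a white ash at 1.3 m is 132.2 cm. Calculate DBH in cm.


Formula: DBH = C / pi
DBH = 132.2 / pi
pi = 3.14159...
DBH = 42.1 cm

42.1


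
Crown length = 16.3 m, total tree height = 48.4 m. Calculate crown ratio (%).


Formula: Crown Ratio = (Crown Length / Total Height) * 100
CR = (16.3 m / 48.4 m) * 100
CR = 0.3368 * 100 = 33.7%

33.7


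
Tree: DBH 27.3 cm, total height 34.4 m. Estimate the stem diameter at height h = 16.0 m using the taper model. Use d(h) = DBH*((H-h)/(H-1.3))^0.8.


Taper: d(h) = DBH * ((H - h) / (H - 1.3))^0.8
Numerator = H - h = 34.4 - 16.0 = 18.4 m
Denominator = H - 1.3 = 34.4 - 1.3 = 33.1 m
Ratio = 18.4 / 33.1 = 0.55589
d = 27.3 * 0.55589^0.8 = 17.1 cm

17.1


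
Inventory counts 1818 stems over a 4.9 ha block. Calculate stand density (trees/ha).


Formula: Stand Density = N_trees / Area_ha
Density = 1818 trees / 4.9 ha
Density = 371 trees/ha

371


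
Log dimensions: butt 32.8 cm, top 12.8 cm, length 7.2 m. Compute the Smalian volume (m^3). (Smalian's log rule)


Smalian: V = (A1 + A2)/2 * L,  A = pi*(D/200)^2
A1 = pi*(32.8/200)^2 = 0.084496 m^2
A2 = pi*(12.8/200)^2 = 0.012868 m^2
V = (0.084496+0.012868)/2*7.2 = 0.3505 m^3

0.3505


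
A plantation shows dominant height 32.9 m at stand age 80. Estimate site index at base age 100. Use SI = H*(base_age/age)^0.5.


Formula: SI = H_dom * (base_age / age)^0.5
Age ratio = 100 / 80 = 1.25
sqrt(age_ratio) = 1.11803
SI = 32.9 * 1.11803 = 36.8 m

36.8


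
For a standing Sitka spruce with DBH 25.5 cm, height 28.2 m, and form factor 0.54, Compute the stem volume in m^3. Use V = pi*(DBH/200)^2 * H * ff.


Formula: V = pi * (DBH/200)^2 * H * ff
Radius = DBH/200 = 25.5/200 = 0.1275 m
Radius^2 = 0.1275^2 = 0.01625625 m^2
V = pi * 0.01625625 * 28.2 * 0.54
V = 0.778 m^3

0.778


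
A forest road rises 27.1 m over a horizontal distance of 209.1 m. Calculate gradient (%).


Formula: Gradient = rise / run * 100
Gradient = 27.1 / 209.1 * 100 = 13.0%

13.0


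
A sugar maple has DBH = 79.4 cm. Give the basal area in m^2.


Formula: BA = pi * (DBH/2)^2 / 10000  (cm^2 to m^2)
Radius = DBH/2 = 79.4/2 = 39.7 cm
BA = pi * 39.7^2 / 10000
   = 4951.4328 cm^2 / 10000
   = 0.4951 m^2

0.4951


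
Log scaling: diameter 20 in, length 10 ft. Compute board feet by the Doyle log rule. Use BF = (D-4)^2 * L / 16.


Doyle: BF = (D - 4)^2 * L / 16
Adjusted diameter = 20 - 4 = 16 in
(D-4)^2 = 16^2 = 256
BF = 256 * 10 / 16 = 160 BF

160


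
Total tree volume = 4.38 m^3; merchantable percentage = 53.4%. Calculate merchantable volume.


Formula: MV = V_total * (merchantable_pct / 100)
Merchantable fraction = 53.4% / 100 = 0.534
MV = 4.38 m^3 * 0.534 = 2.339 m^3

2.339


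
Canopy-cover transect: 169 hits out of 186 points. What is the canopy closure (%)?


Formula: Canopy closure = covered points / total points * 100
Closure = 169 / 186 * 100
Closure = 0.9086 * 100 = 90.9%

90.9


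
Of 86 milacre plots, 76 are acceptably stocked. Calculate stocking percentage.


Formula: Stocking % = stocked plots / total plots * 100
Stocking = 76 / 86 * 100
Stocking = 0.8837 * 100 = 88.4%

88.4


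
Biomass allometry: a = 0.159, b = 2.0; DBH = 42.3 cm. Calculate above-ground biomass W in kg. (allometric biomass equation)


Formula: W = a * DBH^b  (allometric power law)
DBH^b = 42.3^2.0 = 1789.29
W = 0.159 * 1789.29 = 284.5 kg

284.5


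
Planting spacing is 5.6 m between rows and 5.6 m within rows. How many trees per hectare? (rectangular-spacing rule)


Formula: TPH = 10000 m^2/ha / (spacing_x * spacing_y)
Area per tree = 5.6 m * 5.6 m = 31.36 m^2
TPH = 10000 / 31.36 = 319 trees/ha

319


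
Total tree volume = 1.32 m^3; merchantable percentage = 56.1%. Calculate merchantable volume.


Formula: MV = V_total * (merchantable_pct / 100)
Merchantable fraction = 56.1% / 100 = 0.561
MV = 1.32 m^3 * 0.561 = 0.741 m^3

0.741


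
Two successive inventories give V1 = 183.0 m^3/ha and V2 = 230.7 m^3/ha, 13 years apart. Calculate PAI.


Formula: PAI = (V_T2 - V_T1) / (T2 - T1)
Volume increment = 230.7 - 183.0 = 47.7 m^3/ha
PAI = 47.7 / 13 = 3.67 m^3/ha/year

3.67


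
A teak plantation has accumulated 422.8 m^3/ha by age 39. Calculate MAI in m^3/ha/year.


Formula: MAI = Total Volume / Stand Age
MAI = 422.8 m^3/ha / 39 years
MAI = 10.84 m^3/ha/year

10.84


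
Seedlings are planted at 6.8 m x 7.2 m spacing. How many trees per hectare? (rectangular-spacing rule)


Formula: TPH = 10000 m^2/ha / (spacing_x * spacing_y)
Area per tree = 6.8 m * 7.2 m = 48.96 m^2
TPH = 10000 / 48.96 = 204 trees/ha

204


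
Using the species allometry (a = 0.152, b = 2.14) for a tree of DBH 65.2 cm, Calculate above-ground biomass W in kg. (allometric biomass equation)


Formula: W = a * DBH^b  (allometric power law)
DBH^b = 65.2^2.14 = 7629.3907
W = 0.152 * 7629.3907 = 1159.7 kg

1159.7


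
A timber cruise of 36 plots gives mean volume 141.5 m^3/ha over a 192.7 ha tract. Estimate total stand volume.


Formula: Total Volume = Mean Volume per ha * Total Area
Total Volume = 141.5 m^3/ha * 192.7 ha
Total Volume = 27267 m^3

27267


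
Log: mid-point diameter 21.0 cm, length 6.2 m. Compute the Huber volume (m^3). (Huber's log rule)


Huber: V = Am * L,  Am = pi*(Dm/200)^2
Am = pi*(21.0/200)^2 = 0.034636 m^2
V = 0.034636*6.2 = 0.2147 m^3

0.2147


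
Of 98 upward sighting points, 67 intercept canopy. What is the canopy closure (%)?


Formula: Canopy closure = covered points / total points * 100
Closure = 67 / 98 * 100
Closure = 0.6837 * 100 = 68.4%

68.4


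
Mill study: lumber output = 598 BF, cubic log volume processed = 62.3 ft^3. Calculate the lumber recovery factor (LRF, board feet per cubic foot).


Formula: LRF = Lumber Output (BF) / Log Input (ft^3)
LRF = 598 BF / 62.3 ft^3
LRF = 9.6 BF/ft^3

9.6


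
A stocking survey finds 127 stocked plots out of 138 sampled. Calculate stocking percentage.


Formula: Stocking % = stocked plots / total plots * 100
Stocking = 127 / 138 * 100
Stocking = 0.9203 * 100 = 92.0%

92.0


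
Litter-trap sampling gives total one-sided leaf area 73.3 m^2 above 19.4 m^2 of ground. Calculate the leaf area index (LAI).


Formula: LAI = total leaf area / ground area  (dimensionless)
LAI = 73.3 m^2 / 19.4 m^2
LAI = 3.78

3.78


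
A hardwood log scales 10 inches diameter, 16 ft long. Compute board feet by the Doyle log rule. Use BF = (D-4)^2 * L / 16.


Doyle: BF = (D - 4)^2 * L / 16
Adjusted diameter = 10 - 4 = 6 in
(D-4)^2 = 6^2 = 36
BF = 36 * 16 / 16 = 36 BF

36


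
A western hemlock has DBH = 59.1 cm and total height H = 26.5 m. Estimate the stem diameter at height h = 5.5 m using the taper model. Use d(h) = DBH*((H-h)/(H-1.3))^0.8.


Taper: d(h) = DBH * ((H - h) / (H - 1.3))^0.8
Numerator = H - h = 26.5 - 5.5 = 21.0 m
Denominator = H - 1.3 = 26.5 - 1.3 = 25.2 m
Ratio = 21.0 / 25.2 = 0.83333
d = 59.1 * 0.83333^0.8 = 51.1 cm

51.1


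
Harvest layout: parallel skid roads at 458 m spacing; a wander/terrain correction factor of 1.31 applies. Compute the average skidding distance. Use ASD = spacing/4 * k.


Formula: ASD = (spacing / 4) * correction
Uncorrected distance = spacing / 4 = 458 / 4 = 114.5 m
ASD = 114.5 * 1.31 = 150 m

150


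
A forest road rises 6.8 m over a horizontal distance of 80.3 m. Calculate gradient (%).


Formula: Gradient = rise / run * 100
Gradient = 6.8 / 80.3 * 100 = 8.5%

8.5
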